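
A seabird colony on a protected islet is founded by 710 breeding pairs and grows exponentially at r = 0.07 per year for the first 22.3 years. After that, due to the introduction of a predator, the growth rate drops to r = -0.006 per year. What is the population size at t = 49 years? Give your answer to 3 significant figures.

2880 breeding pairs

Phase 1: N(22.3) = 710·e^(0.07×22.3) = 710·e^1.561 = 3382.14.
Phase 2 runs for 49 − 22.3 = 26.7 years at r = -0.006.
N(49) = 3382.14·e^(-0.006×26.7) = 3382.14·e^-0.1602 = 2881.5.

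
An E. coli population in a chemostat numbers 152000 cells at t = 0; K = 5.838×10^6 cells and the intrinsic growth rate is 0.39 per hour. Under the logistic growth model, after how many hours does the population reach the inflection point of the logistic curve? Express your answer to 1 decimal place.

9.3 hours

Logistic growth is fastest at N = K/2 = 2.919×10^6.
A = (K − N₀)/N₀ = 37.408. Set K/(1 + A·e^(−rt)) = K/2 → A·e^(−rt) = 1.
e^(−0.39t) = 1/37.408 = 0.0267323, so t = ln(37.408)/0.39 = 3.6219/0.39 = 9.2869.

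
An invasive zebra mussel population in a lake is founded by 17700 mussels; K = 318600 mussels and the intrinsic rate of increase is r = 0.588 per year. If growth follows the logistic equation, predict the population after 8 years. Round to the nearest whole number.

A = (K − N₀)/N₀ = (318600 − 17700)/17700 = 17.
N(t) = K/(1 + A·e^(−rt)) = 318600/(1 + 17×e^(−0.588×8)).
e^(−4.704) = 0.009059; denominator = 1 + 17×0.009059 = 1.154.
N = 318600/1.154 = 276083.

276083 mussels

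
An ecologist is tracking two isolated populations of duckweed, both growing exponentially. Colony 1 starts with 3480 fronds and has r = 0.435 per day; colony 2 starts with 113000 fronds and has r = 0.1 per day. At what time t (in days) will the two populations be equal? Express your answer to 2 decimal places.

Set 3480·e^(0.435t) = 113000·e^(0.1t).
e^((0.435 − 0.1)t) = 113000/3480 → e^(0.335·t) = 32.471.
0.335·t = ln(32.471) = 3.4804, so t = 3.4804/0.335 = 10.389.

10.39 days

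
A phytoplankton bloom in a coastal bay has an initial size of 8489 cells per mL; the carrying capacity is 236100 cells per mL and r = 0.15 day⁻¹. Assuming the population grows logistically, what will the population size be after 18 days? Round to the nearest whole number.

84263 cells per mL

A = (K − N₀)/N₀ = (236100 − 8489)/8489 = 26.812.
N(t) = K/(1 + A·e^(−rt)) = 236100/(1 + 26.812×e^(−0.15×18)).
e^(−2.7) = 0.067206; denominator = 1 + 26.812×0.067206 = 2.8019.
N = 236100/2.8019 = 84262.9.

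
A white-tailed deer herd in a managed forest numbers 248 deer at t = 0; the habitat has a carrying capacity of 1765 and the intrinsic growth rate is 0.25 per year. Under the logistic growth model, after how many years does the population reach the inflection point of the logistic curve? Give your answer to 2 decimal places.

7.24 years

Logistic growth is fastest at N = K/2 = 882.5.
A = (K − N₀)/N₀ = 6.1169. Set K/(1 + A·e^(−rt)) = K/2 → A·e^(−rt) = 1.
e^(−0.25t) = 1/6.1169 = 0.163481, so t = ln(6.1169)/0.25 = 1.8111/0.25 = 7.2442.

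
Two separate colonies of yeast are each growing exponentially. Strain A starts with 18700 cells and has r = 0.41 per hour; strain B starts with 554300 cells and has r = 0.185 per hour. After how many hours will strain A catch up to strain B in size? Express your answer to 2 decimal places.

Set 18700·e^(0.41t) = 554300·e^(0.185t).
e^((0.41 − 0.185)t) = 554300/18700 → e^(0.225·t) = 29.642.
0.225·t = ln(29.642) = 3.3892, so t = 3.3892/0.225 = 15.063.

15.06 hours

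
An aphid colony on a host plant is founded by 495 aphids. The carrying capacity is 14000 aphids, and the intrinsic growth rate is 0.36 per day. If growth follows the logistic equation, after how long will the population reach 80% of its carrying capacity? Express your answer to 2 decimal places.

A = (K − N₀)/N₀ = (14000 − 495)/495 = 27.283.
Solve 14000/(1 + 27.283·e^(−0.36t)) = 11200: 1 + 27.283·e^(−0.36t) = 1.25, so e^(−0.36t) = 0.00916327.
−0.36·t = ln(0.00916327) = -4.6926, so t = 4.6926/0.36 = 13.035.

13.03 days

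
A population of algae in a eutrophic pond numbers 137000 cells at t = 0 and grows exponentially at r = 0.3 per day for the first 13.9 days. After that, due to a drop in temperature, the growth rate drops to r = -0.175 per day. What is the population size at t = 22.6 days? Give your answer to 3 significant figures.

1930000 cells

Phase 1: N(13.9) = 137000·e^(0.3×13.9) = 137000·e^4.17 = 8.866017×10^6.
Phase 2 runs for 22.6 − 13.9 = 8.7 days at r = -0.175.
N(22.6) = 8.866017×10^6·e^(-0.175×8.7) = 8.866017×10^6·e^-1.523 = 1.934262×10^6.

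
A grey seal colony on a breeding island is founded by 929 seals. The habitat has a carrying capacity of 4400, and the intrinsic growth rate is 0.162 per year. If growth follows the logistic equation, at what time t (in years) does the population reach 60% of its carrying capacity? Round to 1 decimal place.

10.6 years

A = (K − N₀)/N₀ = (4400 − 929)/929 = 3.7363.
Solve 4400/(1 + 3.7363·e^(−0.162t)) = 2640: 1 + 3.7363·e^(−0.162t) = 1.6667, so e^(−0.162t) = 0.178431.
−0.162·t = ln(0.178431) = -1.7236, so t = 1.7236/0.162 = 10.639.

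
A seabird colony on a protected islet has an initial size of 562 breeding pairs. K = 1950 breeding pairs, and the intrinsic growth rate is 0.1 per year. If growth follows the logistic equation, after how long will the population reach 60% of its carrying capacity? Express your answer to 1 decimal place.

A = (K − N₀)/N₀ = (1950 − 562)/562 = 2.4698.
Solve 1950/(1 + 2.4698·e^(−0.1t)) = 1170: 1 + 2.4698·e^(−0.1t) = 1.6667, so e^(−0.1t) = 0.269933.
−0.1·t = ln(0.269933) = -1.3096, so t = 1.3096/0.1 = 13.096.

13.1 years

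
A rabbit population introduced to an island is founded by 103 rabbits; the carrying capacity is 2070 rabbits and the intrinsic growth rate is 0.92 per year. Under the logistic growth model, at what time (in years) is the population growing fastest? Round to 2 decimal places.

3.21 years

Logistic growth is fastest at N = K/2 = 1035.
A = (K − N₀)/N₀ = 19.097. Set K/(1 + A·e^(−rt)) = K/2 → A·e^(−rt) = 1.
e^(−0.92t) = 1/19.097 = 0.052364, so t = ln(19.097)/0.92 = 2.9495/0.92 = 3.206.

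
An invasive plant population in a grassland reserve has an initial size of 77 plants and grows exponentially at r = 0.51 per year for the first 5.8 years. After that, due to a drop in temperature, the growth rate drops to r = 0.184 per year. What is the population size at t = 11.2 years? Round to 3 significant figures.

Phase 1: N(5.8) = 77·e^(0.51×5.8) = 77·e^2.958 = 1482.97.
Phase 2 runs for 11.2 − 5.8 = 5.4 years at r = 0.184.
N(11.2) = 1482.97·e^(0.184×5.4) = 1482.97·e^0.9936 = 4005.43.

4010 plants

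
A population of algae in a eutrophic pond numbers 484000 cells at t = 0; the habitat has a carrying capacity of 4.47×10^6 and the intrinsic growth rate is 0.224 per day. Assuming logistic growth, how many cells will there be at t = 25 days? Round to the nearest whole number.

A = (K − N₀)/N₀ = (4.47×10^6 − 484000)/484000 = 8.2355.
N(t) = K/(1 + A·e^(−rt)) = 4.47×10^6/(1 + 8.2355×e^(−0.224×25)).
e^(−5.6) = 0.0036979; denominator = 1 + 8.2355×0.0036979 = 1.0305.
N = 4.47×10^6/1.0305 = 4.337894×10^6.

4337894 cells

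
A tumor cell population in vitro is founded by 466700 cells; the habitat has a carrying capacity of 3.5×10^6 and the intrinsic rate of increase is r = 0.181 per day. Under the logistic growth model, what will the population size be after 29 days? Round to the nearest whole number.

A = (K − N₀)/N₀ = (3.5×10^6 − 466700)/466700 = 6.4995.
N(t) = K/(1 + A·e^(−rt)) = 3.5×10^6/(1 + 6.4995×e^(−0.181×29)).
e^(−5.249) = 0.0052528; denominator = 1 + 6.4995×0.0052528 = 1.0341.
N = 3.5×10^6/1.0341 = 3.384454×10^6.

3384454 cells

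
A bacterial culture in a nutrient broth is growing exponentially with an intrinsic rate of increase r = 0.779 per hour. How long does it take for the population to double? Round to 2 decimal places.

0.89 hours

Doubling time t_d = ln(2)/r = 0.6931/0.779 = 0.88979.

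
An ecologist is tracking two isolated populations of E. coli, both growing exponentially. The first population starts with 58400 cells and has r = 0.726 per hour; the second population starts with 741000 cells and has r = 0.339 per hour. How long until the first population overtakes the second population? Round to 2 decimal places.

Set 58400·e^(0.726t) = 741000·e^(0.339t).
e^((0.726 − 0.339)t) = 741000/58400 → e^(0.387·t) = 12.688.
0.387·t = ln(12.688) = 2.5407, so t = 2.5407/0.387 = 6.5651.

6.57 hours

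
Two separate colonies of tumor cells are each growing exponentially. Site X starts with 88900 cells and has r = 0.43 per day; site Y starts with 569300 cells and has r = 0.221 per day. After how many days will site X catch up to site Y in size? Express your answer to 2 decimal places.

8.88 days

Set 88900·e^(0.43t) = 569300·e^(0.221t).
e^((0.43 − 0.221)t) = 569300/88900 → e^(0.209·t) = 6.4038.
0.209·t = ln(6.4038) = 1.8569, so t = 1.8569/0.209 = 8.8847.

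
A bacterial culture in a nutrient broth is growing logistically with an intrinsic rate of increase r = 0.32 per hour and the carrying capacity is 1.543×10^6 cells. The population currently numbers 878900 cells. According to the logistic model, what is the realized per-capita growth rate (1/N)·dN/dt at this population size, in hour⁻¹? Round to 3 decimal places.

(1/N)·dN/dt = r(1 − N/K) = 0.32 × (1 − 878900/1.543×10^6).
= 0.32 × 0.4304 = 0.13773.

0.138 per hour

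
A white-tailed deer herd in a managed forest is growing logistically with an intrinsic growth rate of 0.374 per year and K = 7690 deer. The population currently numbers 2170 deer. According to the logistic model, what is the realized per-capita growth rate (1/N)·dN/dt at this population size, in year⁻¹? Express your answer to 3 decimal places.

(1/N)·dN/dt = r(1 − N/K) = 0.374 × (1 − 2170/7690).
= 0.374 × 0.71782 = 0.26846.

0.268 per year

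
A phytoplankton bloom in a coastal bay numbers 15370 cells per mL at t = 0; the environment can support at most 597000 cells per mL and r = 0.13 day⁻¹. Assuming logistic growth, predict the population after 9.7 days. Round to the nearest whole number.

50924 cells per mL

A = (K − N₀)/N₀ = (597000 − 15370)/15370 = 37.842.
N(t) = K/(1 + A·e^(−rt)) = 597000/(1 + 37.842×e^(−0.13×9.7)).
e^(−1.261) = 0.28337; denominator = 1 + 37.842×0.28337 = 11.723.
N = 597000/11.723 = 50924.3.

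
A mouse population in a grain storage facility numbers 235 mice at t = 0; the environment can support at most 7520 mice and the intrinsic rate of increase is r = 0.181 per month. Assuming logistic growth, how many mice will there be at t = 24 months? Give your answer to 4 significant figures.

5362 mice

A = (K − N₀)/N₀ = (7520 − 235)/235 = 31.
N(t) = K/(1 + A·e^(−rt)) = 7520/(1 + 31×e^(−0.181×24)).
e^(−4.344) = 0.012984; denominator = 1 + 31×0.012984 = 1.4025.
N = 7520/1.4025 = 5361.78.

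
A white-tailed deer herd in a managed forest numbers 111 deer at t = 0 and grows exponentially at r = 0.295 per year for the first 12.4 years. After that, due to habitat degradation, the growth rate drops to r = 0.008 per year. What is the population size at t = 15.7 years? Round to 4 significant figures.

4420 deer

Phase 1: N(12.4) = 111·e^(0.295×12.4) = 111·e^3.658 = 4304.99.
Phase 2 runs for 15.7 − 12.4 = 3.3 years at r = 0.008.
N(15.7) = 4304.99·e^(0.008×3.3) = 4304.99·e^0.0264 = 4420.16.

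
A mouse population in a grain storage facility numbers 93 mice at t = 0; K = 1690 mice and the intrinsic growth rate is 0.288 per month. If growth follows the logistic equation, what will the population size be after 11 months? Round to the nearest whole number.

A = (K − N₀)/N₀ = (1690 − 93)/93 = 17.172.
N(t) = K/(1 + A·e^(−rt)) = 1690/(1 + 17.172×e^(−0.288×11)).
e^(−3.168) = 0.042088; denominator = 1 + 17.172×0.042088 = 1.7227.
N = 1690/1.7227 = 981.

981 mice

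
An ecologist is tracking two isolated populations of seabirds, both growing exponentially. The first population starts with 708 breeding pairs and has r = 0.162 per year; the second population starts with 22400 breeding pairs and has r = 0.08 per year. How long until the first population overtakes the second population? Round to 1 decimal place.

42.1 years

Set 708·e^(0.162t) = 22400·e^(0.08t).
e^((0.162 − 0.08)t) = 22400/708 → e^(0.082·t) = 31.638.
0.082·t = ln(31.638) = 3.4544, so t = 3.4544/0.082 = 42.126.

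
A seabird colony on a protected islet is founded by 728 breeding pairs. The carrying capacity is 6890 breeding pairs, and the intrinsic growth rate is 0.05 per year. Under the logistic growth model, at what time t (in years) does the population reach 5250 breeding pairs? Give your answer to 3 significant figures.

A = (K − N₀)/N₀ = (6890 − 728)/728 = 8.4643.
Solve 6890/(1 + 8.4643·e^(−0.05t)) = 5250: 1 + 8.4643·e^(−0.05t) = 1.3124, so e^(−0.05t) = 0.0369058.
−0.05·t = ln(0.0369058) = -3.2994, so t = 3.2994/0.05 = 65.988.

66.0 years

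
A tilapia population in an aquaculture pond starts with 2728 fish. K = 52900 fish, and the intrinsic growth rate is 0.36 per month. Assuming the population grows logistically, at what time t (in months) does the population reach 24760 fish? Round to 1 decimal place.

7.7 months

A = (K − N₀)/N₀ = (52900 − 2728)/2728 = 18.391.
Solve 52900/(1 + 18.391·e^(−0.36t)) = 24760: 1 + 18.391·e^(−0.36t) = 2.1365, so e^(−0.36t) = 0.0617954.
−0.36·t = ln(0.0617954) = -2.7839, so t = 2.7839/0.36 = 7.7331.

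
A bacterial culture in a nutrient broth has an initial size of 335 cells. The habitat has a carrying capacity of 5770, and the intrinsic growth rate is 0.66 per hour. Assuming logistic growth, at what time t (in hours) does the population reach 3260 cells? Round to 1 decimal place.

4.6 hours

A = (K − N₀)/N₀ = (5770 − 335)/335 = 16.224.
Solve 5770/(1 + 16.224·e^(−0.66t)) = 3260: 1 + 16.224·e^(−0.66t) = 1.7699, so e^(−0.66t) = 0.0474571.
−0.66·t = ln(0.0474571) = -3.0479, so t = 3.0479/0.66 = 4.6181.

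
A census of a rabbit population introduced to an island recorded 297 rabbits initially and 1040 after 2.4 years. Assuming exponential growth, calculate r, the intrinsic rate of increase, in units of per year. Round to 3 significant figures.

From N(t) = N₀·e^(rt): e^(r·2.4) = 1040/297 = 3.5017.
r·2.4 = ln(3.5017) = 1.2532, so r = 1.2532/2.4 = 0.52218.

0.522 per year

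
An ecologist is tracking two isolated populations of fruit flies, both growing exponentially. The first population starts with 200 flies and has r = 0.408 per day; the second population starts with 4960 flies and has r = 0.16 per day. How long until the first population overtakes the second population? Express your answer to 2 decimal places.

Set 200·e^(0.408t) = 4960·e^(0.16t).
e^((0.408 − 0.16)t) = 4960/200 → e^(0.248·t) = 24.8.
0.248·t = ln(24.8) = 3.2108, so t = 3.2108/0.248 = 12.947.

12.95 days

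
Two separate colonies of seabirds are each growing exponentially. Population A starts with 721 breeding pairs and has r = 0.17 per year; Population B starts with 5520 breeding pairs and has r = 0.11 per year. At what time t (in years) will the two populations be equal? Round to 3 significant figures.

33.9 years

Set 721·e^(0.17t) = 5520·e^(0.11t).
e^((0.17 − 0.11)t) = 5520/721 → e^(0.06·t) = 7.656.
0.06·t = ln(7.656) = 2.0355, so t = 2.0355/0.06 = 33.925.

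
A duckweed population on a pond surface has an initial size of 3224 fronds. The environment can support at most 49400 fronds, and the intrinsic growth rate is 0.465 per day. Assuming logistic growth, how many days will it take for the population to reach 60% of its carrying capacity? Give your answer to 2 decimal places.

6.60 days

A = (K − N₀)/N₀ = (49400 − 3224)/3224 = 14.323.
Solve 49400/(1 + 14.323·e^(−0.465t)) = 29640: 1 + 14.323·e^(−0.465t) = 1.6667, so e^(−0.465t) = 0.0465465.
−0.465·t = ln(0.0465465) = -3.0673, so t = 3.0673/0.465 = 6.5963.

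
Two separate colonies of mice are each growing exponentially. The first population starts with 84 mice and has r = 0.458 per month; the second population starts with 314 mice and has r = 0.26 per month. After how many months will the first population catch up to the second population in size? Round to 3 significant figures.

Set 84·e^(0.458t) = 314·e^(0.26t).
e^((0.458 − 0.26)t) = 314/84 → e^(0.198·t) = 3.7381.
0.198·t = ln(3.7381) = 1.3186, so t = 1.3186/0.198 = 6.6595.

6.66 months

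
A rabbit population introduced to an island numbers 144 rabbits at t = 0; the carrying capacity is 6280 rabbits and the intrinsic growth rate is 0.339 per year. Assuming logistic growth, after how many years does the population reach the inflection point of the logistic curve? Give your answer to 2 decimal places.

11.07 years

Logistic growth is fastest at N = K/2 = 3140.
A = (K − N₀)/N₀ = 42.611. Set K/(1 + A·e^(−rt)) = K/2 → A·e^(−rt) = 1.
e^(−0.339t) = 1/42.611 = 0.0234681, so t = ln(42.611)/0.339 = 3.7521/0.339 = 11.068.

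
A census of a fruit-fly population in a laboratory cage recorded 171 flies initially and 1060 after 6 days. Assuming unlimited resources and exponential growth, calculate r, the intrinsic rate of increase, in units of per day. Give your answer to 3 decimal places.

From N(t) = N₀·e^(rt): e^(r·6) = 1060/171 = 6.1988.
r·6 = ln(6.1988) = 1.8244, so r = 1.8244/6 = 0.30406.

0.304 per day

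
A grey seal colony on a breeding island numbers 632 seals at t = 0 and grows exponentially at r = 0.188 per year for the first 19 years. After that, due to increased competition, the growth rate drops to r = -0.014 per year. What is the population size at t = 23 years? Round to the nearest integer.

21267 seals

Phase 1: N(19) = 632·e^(0.188×19) = 632·e^3.572 = 22491.4.
Phase 2 runs for 23 − 19 = 4 years at r = -0.014.
N(23) = 22491.4·e^(-0.014×4) = 22491.4·e^-0.056 = 21266.5.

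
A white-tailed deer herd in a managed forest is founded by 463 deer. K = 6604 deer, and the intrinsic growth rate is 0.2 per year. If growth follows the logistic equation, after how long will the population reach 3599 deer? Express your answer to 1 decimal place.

13.8 years

A = (K − N₀)/N₀ = (6604 − 463)/463 = 13.263.
Solve 6604/(1 + 13.263·e^(−0.2t)) = 3599: 1 + 13.263·e^(−0.2t) = 1.835, so e^(−0.2t) = 0.0629513.
−0.2·t = ln(0.0629513) = -2.7654, so t = 2.7654/0.2 = 13.827.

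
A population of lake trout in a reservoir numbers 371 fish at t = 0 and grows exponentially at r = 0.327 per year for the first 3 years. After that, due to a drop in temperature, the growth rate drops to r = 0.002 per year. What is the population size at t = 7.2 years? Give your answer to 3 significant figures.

998 fish

Phase 1: N(3) = 371·e^(0.327×3) = 371·e^0.981 = 989.502.
Phase 2 runs for 7.2 − 3 = 4.2 years at r = 0.002.
N(7.2) = 989.502·e^(0.002×4.2) = 989.502·e^0.0084 = 997.849.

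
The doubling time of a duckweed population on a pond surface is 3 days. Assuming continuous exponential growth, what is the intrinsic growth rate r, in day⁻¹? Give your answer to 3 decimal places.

0.231 per day

r = ln(2)/t_d = 0.6931/3 = 0.23105.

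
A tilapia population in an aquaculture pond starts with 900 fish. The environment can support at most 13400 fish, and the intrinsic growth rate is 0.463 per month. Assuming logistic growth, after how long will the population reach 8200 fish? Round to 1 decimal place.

A = (K − N₀)/N₀ = (13400 − 900)/900 = 13.889.
Solve 13400/(1 + 13.889·e^(−0.463t)) = 8200: 1 + 13.889·e^(−0.463t) = 1.6341, so e^(−0.463t) = 0.0456585.
−0.463·t = ln(0.0456585) = -3.0866, so t = 3.0866/0.463 = 6.6664.

6.7 months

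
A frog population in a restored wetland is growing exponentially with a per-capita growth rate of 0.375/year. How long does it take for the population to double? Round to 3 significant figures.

Doubling time t_d = ln(2)/r = 0.6931/0.375 = 1.8484.

1.85 years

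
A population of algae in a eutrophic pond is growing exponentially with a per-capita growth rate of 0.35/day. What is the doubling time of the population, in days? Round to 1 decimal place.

2.0 days

Doubling time t_d = ln(2)/r = 0.6931/0.35 = 1.9804.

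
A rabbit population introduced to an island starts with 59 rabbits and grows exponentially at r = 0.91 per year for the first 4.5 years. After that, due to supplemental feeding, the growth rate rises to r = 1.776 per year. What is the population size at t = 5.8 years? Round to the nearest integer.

Phase 1: N(4.5) = 59·e^(0.91×4.5) = 59·e^4.095 = 3542.32.
Phase 2 runs for 5.8 − 4.5 = 1.3 years at r = 1.776.
N(5.8) = 3542.32·e^(1.776×1.3) = 3542.32·e^2.309 = 35644.

35644 rabbits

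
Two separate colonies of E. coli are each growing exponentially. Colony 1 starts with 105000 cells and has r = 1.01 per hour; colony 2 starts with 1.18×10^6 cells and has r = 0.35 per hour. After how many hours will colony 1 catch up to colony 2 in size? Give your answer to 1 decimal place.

Set 105000·e^(1.01t) = 1.18×10^6·e^(0.35t).
e^((1.01 − 0.35)t) = 1.18×10^6/105000 → e^(0.66·t) = 11.238.
0.66·t = ln(11.238) = 2.4193, so t = 2.4193/0.66 = 3.6656.

3.7 hours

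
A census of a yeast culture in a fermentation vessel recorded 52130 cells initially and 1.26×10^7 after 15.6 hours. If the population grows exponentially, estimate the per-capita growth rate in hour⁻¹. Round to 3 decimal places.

From N(t) = N₀·e^(rt): e^(r·15.6) = 1.26×10^7/52130 = 241.7.
r·15.6 = ln(241.7) = 5.4877, so r = 5.4877/15.6 = 0.35178.

0.352 per hour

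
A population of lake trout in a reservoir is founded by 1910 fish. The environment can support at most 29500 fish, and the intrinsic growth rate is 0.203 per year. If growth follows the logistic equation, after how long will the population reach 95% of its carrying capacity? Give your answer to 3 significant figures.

A = (K − N₀)/N₀ = (29500 − 1910)/1910 = 14.445.
Solve 29500/(1 + 14.445·e^(−0.203t)) = 28025: 1 + 14.445·e^(−0.203t) = 1.0526, so e^(−0.203t) = 0.00364358.
−0.203·t = ln(0.00364358) = -5.6148, so t = 5.6148/0.203 = 27.659.

27.7 years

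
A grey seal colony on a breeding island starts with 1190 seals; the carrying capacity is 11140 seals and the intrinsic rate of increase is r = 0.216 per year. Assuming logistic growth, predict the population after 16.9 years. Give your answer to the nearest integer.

9152 seals

A = (K − N₀)/N₀ = (11140 − 1190)/1190 = 8.3613.
N(t) = K/(1 + A·e^(−rt)) = 11140/(1 + 8.3613×e^(−0.216×16.9)).
e^(−3.65) = 0.025981; denominator = 1 + 8.3613×0.025981 = 1.2172.
N = 11140/1.2172 = 9151.9.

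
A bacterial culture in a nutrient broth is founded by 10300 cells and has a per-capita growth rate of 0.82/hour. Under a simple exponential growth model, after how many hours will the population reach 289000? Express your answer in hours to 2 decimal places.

4.07 hours

Set N₀·e^(rt) = 289000: e^(0.82·t) = 289000/10300 = 28.058.
0.82·t = ln(28.058) = 3.3343, so t = 3.3343/0.82 = 4.0662.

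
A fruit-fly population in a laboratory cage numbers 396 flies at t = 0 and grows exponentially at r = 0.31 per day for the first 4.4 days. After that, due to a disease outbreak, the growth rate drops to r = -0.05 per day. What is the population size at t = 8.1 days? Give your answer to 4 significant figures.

1287 flies

Phase 1: N(4.4) = 396·e^(0.31×4.4) = 396·e^1.364 = 1549.08.
Phase 2 runs for 8.1 − 4.4 = 3.7 days at r = -0.05.
N(8.1) = 1549.08·e^(-0.05×3.7) = 1549.08·e^-0.185 = 1287.44.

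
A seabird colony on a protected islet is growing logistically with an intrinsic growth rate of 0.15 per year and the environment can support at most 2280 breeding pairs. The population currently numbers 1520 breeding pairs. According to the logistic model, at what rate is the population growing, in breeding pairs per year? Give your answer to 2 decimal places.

76.00 breeding pairs per year

dN/dt = rN(1 − N/K) = 0.15 × 1520 × (1 − 1520/2280).
1 − 1520/2280 = 0.33333; dN/dt = 0.15 × 1520 × 0.33333 = 76.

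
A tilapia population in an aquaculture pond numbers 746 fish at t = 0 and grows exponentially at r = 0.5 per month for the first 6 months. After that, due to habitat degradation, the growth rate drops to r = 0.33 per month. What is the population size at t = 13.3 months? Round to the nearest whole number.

166662 fish

Phase 1: N(6) = 746·e^(0.5×6) = 746·e^3 = 14983.8.
Phase 2 runs for 13.3 − 6 = 7.3 months at r = 0.33.
N(13.3) = 14983.8·e^(0.33×7.3) = 14983.8·e^2.409 = 166662.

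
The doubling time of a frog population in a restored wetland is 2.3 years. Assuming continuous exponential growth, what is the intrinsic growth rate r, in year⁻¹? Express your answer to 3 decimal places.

0.301 per year

r = ln(2)/t_d = 0.6931/2.3 = 0.30137.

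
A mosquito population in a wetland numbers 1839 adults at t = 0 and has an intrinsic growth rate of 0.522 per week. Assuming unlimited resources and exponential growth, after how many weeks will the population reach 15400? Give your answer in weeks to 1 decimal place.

4.1 weeks

Set N₀·e^(rt) = 15400: e^(0.522·t) = 15400/1839 = 8.3741.
0.522·t = ln(8.3741) = 2.1251, so t = 2.1251/0.522 = 4.0712.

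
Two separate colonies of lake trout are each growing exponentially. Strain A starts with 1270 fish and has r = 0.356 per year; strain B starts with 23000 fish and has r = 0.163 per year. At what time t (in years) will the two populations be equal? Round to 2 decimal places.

Set 1270·e^(0.356t) = 23000·e^(0.163t).
e^((0.356 − 0.163)t) = 23000/1270 → e^(0.193·t) = 18.11.
0.193·t = ln(18.11) = 2.8965, so t = 2.8965/0.193 = 15.008.

15.01 years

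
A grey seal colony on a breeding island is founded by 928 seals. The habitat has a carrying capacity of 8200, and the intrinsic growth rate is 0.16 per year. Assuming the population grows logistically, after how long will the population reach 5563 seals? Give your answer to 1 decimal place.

A = (K − N₀)/N₀ = (8200 − 928)/928 = 7.8362.
Solve 8200/(1 + 7.8362·e^(−0.16t)) = 5563: 1 + 7.8362·e^(−0.16t) = 1.474, so e^(−0.16t) = 0.0604916.
−0.16·t = ln(0.0604916) = -2.8053, so t = 2.8053/0.16 = 17.533.

17.5 years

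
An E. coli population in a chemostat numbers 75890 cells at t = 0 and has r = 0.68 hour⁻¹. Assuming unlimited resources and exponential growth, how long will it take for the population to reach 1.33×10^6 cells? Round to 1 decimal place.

4.2 hours

Set N₀·e^(rt) = 1.33×10^6: e^(0.68·t) = 1.33×10^6/75890 = 17.525.
0.68·t = ln(17.525) = 2.8636, so t = 2.8636/0.68 = 4.2112.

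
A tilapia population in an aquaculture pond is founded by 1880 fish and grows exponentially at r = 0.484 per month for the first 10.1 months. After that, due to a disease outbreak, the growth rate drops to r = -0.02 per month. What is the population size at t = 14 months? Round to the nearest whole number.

Phase 1: N(10.1) = 1880·e^(0.484×10.1) = 1880·e^4.888 = 249553.
Phase 2 runs for 14 − 10.1 = 3.9 months at r = -0.02.
N(14) = 249553·e^(-0.02×3.9) = 249553·e^-0.078 = 230828.

230828 fish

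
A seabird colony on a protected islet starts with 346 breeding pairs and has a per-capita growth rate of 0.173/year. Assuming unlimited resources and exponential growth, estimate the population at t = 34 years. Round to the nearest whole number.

124050 breeding pairs

N(t) = N₀·e^(rt) = 346 × e^(0.173×34) = 346 × e^5.882.
e^5.882 ≈ 358.53, so N ≈ 346 × 358.53 = 124050.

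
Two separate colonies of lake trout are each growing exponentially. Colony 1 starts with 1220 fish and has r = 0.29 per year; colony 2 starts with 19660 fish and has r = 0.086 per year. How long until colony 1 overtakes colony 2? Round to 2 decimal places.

13.63 years

Set 1220·e^(0.29t) = 19660·e^(0.086t).
e^((0.29 − 0.086)t) = 19660/1220 → e^(0.204·t) = 16.115.
0.204·t = ln(16.115) = 2.7797, so t = 2.7797/0.204 = 13.626.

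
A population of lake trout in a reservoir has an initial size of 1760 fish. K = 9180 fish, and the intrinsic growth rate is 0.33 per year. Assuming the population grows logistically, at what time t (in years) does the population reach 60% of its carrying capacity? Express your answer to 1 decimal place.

5.6 years

A = (K − N₀)/N₀ = (9180 − 1760)/1760 = 4.2159.
Solve 9180/(1 + 4.2159·e^(−0.33t)) = 5508: 1 + 4.2159·e^(−0.33t) = 1.6667, so e^(−0.33t) = 0.158131.
−0.33·t = ln(0.158131) = -1.8443, so t = 1.8443/0.33 = 5.5889.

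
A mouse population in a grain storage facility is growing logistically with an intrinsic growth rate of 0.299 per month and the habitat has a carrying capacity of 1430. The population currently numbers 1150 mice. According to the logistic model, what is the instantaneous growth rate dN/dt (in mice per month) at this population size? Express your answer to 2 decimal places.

dN/dt = rN(1 − N/K) = 0.299 × 1150 × (1 − 1150/1430).
1 − 1150/1430 = 0.1958; dN/dt = 0.299 × 1150 × 0.1958 = 67.327.

67.33 mice per month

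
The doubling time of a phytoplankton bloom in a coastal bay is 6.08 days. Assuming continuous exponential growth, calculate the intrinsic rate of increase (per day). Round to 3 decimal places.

0.114 per day

r = ln(2)/t_d = 0.6931/6.08 = 0.114.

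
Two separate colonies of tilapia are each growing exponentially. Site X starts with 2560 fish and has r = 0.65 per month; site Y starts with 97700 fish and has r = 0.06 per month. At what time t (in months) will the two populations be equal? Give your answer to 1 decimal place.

Set 2560·e^(0.65t) = 97700·e^(0.06t).
e^((0.65 − 0.06)t) = 97700/2560 → e^(0.59·t) = 38.164.
0.59·t = ln(38.164) = 3.6419, so t = 3.6419/0.59 = 6.1727.

6.2 months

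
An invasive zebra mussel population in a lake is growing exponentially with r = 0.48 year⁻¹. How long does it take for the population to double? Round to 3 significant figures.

Doubling time t_d = ln(2)/r = 0.6931/0.48 = 1.4441.

1.44 years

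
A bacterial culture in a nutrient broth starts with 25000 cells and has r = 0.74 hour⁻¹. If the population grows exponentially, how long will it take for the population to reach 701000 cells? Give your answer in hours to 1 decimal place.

Set N₀·e^(rt) = 701000: e^(0.74·t) = 701000/25000 = 28.04.
0.74·t = ln(28.04) = 3.3336, so t = 3.3336/0.74 = 4.5049.

4.5 hours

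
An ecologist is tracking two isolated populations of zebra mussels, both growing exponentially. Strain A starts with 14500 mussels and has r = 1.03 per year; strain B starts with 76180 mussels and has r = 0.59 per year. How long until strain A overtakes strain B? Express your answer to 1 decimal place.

Set 14500·e^(1.03t) = 76180·e^(0.59t).
e^((1.03 − 0.59)t) = 76180/14500 → e^(0.44·t) = 5.2538.
0.44·t = ln(5.2538) = 1.659, so t = 1.659/0.44 = 3.7703.

3.8 years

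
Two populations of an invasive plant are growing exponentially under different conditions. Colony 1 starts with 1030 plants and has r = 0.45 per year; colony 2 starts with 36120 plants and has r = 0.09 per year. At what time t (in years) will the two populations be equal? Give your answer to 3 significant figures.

Set 1030·e^(0.45t) = 36120·e^(0.09t).
e^((0.45 − 0.09)t) = 36120/1030 → e^(0.36·t) = 35.068.
0.36·t = ln(35.068) = 3.5573, so t = 3.5573/0.36 = 9.8814.

9.88 years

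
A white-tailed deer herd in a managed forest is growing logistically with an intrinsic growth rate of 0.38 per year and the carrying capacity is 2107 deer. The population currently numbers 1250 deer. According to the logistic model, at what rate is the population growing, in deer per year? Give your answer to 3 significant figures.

193 deer per year

dN/dt = rN(1 − N/K) = 0.38 × 1250 × (1 − 1250/2107).
1 − 1250/2107 = 0.40674; dN/dt = 0.38 × 1250 × 0.40674 = 193.2.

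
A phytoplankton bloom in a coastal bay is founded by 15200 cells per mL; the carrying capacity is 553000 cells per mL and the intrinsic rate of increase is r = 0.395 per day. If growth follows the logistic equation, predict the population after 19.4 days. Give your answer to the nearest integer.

543956 cells per mL

A = (K − N₀)/N₀ = (553000 − 15200)/15200 = 35.382.
N(t) = K/(1 + A·e^(−rt)) = 553000/(1 + 35.382×e^(−0.395×19.4)).
e^(−7.663) = 0.0004699; denominator = 1 + 35.382×0.0004699 = 1.0166.
N = 553000/1.0166 = 543956.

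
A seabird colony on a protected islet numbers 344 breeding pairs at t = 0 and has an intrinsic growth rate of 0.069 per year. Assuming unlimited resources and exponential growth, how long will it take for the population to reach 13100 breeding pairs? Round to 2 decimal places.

Set N₀·e^(rt) = 13100: e^(0.069·t) = 13100/344 = 38.081.
0.069·t = ln(38.081) = 3.6397, so t = 3.6397/0.069 = 52.75.

52.75 years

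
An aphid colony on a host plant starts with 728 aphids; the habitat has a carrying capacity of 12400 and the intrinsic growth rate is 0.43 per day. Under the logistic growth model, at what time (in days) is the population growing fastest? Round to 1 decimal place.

6.5 days

Logistic growth is fastest at N = K/2 = 6200.
A = (K − N₀)/N₀ = 16.033. Set K/(1 + A·e^(−rt)) = K/2 → A·e^(−rt) = 1.
e^(−0.43t) = 1/16.033 = 0.0623715, so t = ln(16.033)/0.43 = 2.7746/0.43 = 6.4527.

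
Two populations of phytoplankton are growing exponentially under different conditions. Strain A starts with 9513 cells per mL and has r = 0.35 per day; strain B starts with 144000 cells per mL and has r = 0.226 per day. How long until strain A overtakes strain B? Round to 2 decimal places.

Set 9513·e^(0.35t) = 144000·e^(0.226t).
e^((0.35 − 0.226)t) = 144000/9513 → e^(0.124·t) = 15.137.
0.124·t = ln(15.137) = 2.7172, so t = 2.7172/0.124 = 21.913.

21.91 days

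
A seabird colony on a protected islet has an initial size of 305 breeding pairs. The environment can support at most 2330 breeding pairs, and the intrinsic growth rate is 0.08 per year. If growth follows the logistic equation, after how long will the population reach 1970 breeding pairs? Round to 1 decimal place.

44.9 years

A = (K − N₀)/N₀ = (2330 − 305)/305 = 6.6393.
Solve 2330/(1 + 6.6393·e^(−0.08t)) = 1970: 1 + 6.6393·e^(−0.08t) = 1.1827, so e^(−0.08t) = 0.027524.
−0.08·t = ln(0.027524) = -3.5927, so t = 3.5927/0.08 = 44.909.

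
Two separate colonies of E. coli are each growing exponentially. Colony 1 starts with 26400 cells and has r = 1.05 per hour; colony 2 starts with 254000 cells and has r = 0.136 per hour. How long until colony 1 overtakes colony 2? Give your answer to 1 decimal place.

Set 26400·e^(1.05t) = 254000·e^(0.136t).
e^((1.05 − 0.136)t) = 254000/26400 → e^(0.914·t) = 9.6212.
0.914·t = ln(9.6212) = 2.264, so t = 2.264/0.914 = 2.477.

2.5 hours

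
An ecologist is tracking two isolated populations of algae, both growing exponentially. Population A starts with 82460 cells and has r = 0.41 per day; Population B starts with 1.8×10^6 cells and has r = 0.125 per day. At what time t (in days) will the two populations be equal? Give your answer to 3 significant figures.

10.8 days

Set 82460·e^(0.41t) = 1.8×10^6·e^(0.125t).
e^((0.41 − 0.125)t) = 1.8×10^6/82460 → e^(0.285·t) = 21.829.
0.285·t = ln(21.829) = 3.0832, so t = 3.0832/0.285 = 10.818.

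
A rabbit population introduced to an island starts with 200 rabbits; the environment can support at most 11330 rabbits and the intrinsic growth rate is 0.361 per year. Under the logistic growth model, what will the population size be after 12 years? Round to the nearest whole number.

A = (K − N₀)/N₀ = (11330 − 200)/200 = 55.65.
N(t) = K/(1 + A·e^(−rt)) = 11330/(1 + 55.65×e^(−0.361×12)).
e^(−4.332) = 0.013141; denominator = 1 + 55.65×0.013141 = 1.7313.
N = 11330/1.7313 = 6544.18.

6544 rabbits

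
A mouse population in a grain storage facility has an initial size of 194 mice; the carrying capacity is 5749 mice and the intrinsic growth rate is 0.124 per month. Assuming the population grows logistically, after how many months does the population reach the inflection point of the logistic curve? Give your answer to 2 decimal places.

Logistic growth is fastest at N = K/2 = 2874.5.
A = (K − N₀)/N₀ = 28.634. Set K/(1 + A·e^(−rt)) = K/2 → A·e^(−rt) = 1.
e^(−0.124t) = 1/28.634 = 0.0349235, so t = ln(28.634)/0.124 = 3.3546/0.124 = 27.053.

27.05 months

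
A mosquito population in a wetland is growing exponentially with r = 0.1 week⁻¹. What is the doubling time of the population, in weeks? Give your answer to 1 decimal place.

6.9 weeks

Doubling time t_d = ln(2)/r = 0.6931/0.1 = 6.9315.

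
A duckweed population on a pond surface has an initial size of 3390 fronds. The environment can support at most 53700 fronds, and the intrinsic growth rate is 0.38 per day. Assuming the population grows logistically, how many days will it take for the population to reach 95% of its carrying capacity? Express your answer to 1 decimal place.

14.8 days

A = (K − N₀)/N₀ = (53700 − 3390)/3390 = 14.841.
Solve 53700/(1 + 14.841·e^(−0.38t)) = 51015: 1 + 14.841·e^(−0.38t) = 1.0526, so e^(−0.38t) = 0.00354643.
−0.38·t = ln(0.00354643) = -5.6418, so t = 5.6418/0.38 = 14.847.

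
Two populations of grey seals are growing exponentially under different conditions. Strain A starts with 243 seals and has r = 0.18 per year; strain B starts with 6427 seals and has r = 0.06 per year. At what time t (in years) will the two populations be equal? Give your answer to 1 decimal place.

27.3 years

Set 243·e^(0.18t) = 6427·e^(0.06t).
e^((0.18 − 0.06)t) = 6427/243 → e^(0.12·t) = 26.449.
0.12·t = ln(26.449) = 3.2752, so t = 3.2752/0.12 = 27.293.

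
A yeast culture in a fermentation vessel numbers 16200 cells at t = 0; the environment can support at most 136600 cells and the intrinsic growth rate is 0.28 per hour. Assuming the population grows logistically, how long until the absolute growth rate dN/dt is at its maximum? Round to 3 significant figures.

7.16 hours

Logistic growth is fastest at N = K/2 = 68300.
A = (K − N₀)/N₀ = 7.4321. Set K/(1 + A·e^(−rt)) = K/2 → A·e^(−rt) = 1.
e^(−0.28t) = 1/7.4321 = 0.134551, so t = ln(7.4321)/0.28 = 2.0058/0.28 = 7.1636.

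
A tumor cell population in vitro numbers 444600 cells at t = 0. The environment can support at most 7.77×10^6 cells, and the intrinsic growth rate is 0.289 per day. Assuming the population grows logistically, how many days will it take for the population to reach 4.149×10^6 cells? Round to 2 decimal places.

A = (K − N₀)/N₀ = (7.77×10^6 − 444600)/444600 = 16.476.
Solve 7.77×10^6/(1 + 16.476·e^(−0.289t)) = 4.149×10^6: 1 + 16.476·e^(−0.289t) = 1.8727, so e^(−0.289t) = 0.0529692.
−0.289·t = ln(0.0529692) = -2.938, so t = 2.938/0.289 = 10.166.

10.17 days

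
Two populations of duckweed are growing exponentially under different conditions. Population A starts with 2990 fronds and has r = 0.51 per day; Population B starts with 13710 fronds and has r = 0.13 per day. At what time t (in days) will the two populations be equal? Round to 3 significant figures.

4.01 days

Set 2990·e^(0.51t) = 13710·e^(0.13t).
e^((0.51 − 0.13)t) = 13710/2990 → e^(0.38·t) = 4.5853.
0.38·t = ln(4.5853) = 1.5229, so t = 1.5229/0.38 = 4.0075.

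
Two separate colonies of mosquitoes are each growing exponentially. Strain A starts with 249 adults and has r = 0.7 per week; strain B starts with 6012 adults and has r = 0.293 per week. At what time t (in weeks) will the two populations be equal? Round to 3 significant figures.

7.82 weeks

Set 249·e^(0.7t) = 6012·e^(0.293t).
e^((0.7 − 0.293)t) = 6012/249 → e^(0.407·t) = 24.145.
0.407·t = ln(24.145) = 3.1841, so t = 3.1841/0.407 = 7.8232.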